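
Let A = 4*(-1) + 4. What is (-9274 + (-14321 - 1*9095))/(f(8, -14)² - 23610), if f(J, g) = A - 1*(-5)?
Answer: 6538/4717 ≈ 1.3861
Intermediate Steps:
A = 0 (A = -4 + 4 = 0)
f(J, g) = 5 (f(J, g) = 0 - 1*(-5) = 0 + 5 = 5)
(-9274 + (-14321 - 1*9095))/(f(8, -14)² - 23610) = (-9274 + (-14321 - 1*9095))/(5² - 23610) = (-9274 + (-14321 - 9095))/(25 - 23610) = (-9274 - 23416)/(-23585) = -32690*(-1/23585) = 6538/4717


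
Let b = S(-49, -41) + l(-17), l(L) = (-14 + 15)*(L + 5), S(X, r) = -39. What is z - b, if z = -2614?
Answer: -2563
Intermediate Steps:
l(L) = 5 + L (l(L) = 1*(5 + L) = 5 + L)
b = -51 (b = -39 + (5 - 17) = -39 - 12 = -51)
z - b = -2614 - 1*(-51) = -2614 + 51 = -2563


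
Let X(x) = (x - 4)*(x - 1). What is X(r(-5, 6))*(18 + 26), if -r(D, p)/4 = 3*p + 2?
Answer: 299376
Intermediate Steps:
r(D, p) = -8 - 12*p (r(D, p) = -4*(3*p + 2) = -4*(2 + 3*p) = -8 - 12*p)
X(x) = (-1 + x)*(-4 + x) (X(x) = (-4 + x)*(-1 + x) = (-1 + x)*(-4 + x))
X(r(-5, 6))*(18 + 26) = (4 + (-8 - 12*6)² - 5*(-8 - 12*6))*(18 + 26) = (4 + (-8 - 72)² - 5*(-8 - 72))*44 = (4 + (-80)² - 5*(-80))*44 = (4 + 6400 + 400)*44 = 6804*44 = 299376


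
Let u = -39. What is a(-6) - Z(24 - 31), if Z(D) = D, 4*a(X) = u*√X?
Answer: 7 - 39*I*√6/4 ≈ 7.0 - 23.883*I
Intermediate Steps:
a(X) = -39*√X/4 (a(X) = (-39*√X)/4 = -39*√X/4)
a(-6) - Z(24 - 31) = -39*I*√6/4 - (24 - 31) = -39*I*√6/4 - 1*(-7) = -39*I*√6/4 + 7 = 7 - 39*I*√6/4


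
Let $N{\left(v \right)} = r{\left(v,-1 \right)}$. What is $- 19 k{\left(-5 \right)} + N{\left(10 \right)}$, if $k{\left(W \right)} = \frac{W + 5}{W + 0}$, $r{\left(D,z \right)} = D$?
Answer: $10$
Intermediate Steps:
$N{\left(v \right)} = v$
$k{\left(W \right)} = \frac{5 + W}{W}$
$- 19 k{\left(-5 \right)} + N{\left(10 \right)} = - 19 \frac{5 - 5}{-5} + 10 = - 19 \left(\left(- \frac{1}{5}\right) 0\right) + 10 = \left(-19\right) 0 + 10 = 0 + 10 = 10$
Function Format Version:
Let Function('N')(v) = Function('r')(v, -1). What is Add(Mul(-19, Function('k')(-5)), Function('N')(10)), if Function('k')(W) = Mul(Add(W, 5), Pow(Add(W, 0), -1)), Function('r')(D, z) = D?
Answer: 10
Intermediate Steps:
Function('N')(v) = v
Function('k')(W) = Mul(Pow(W, -1), Add(5, W)) (Function('k')(W) = Mul(Add(5, W), Pow(W, -1)) = Mul(Pow(W, -1), Add(5, W)))
Add(Mul(-19, Function('k')(-5)), Function('N')(10)) = Add(Mul(-19, Mul(Pow(-5, -1), Add(5, -5))), 10) = Add(Mul(-19, Mul(Rational(-1, 5), 0)), 10) = Add(Mul(-19, 0), 10) = Add(0, 10) = 10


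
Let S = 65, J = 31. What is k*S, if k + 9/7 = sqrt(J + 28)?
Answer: -585/7 + 65*sqrt(59) ≈ 415.70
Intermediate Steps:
k = -9/7 + sqrt(59) (k = -9/7 + sqrt(31 + 28) = -9/7 + sqrt(59) ≈ 6.3954)
k*S = (-9/7 + sqrt(59))*65 = -585/7 + 65*sqrt(59)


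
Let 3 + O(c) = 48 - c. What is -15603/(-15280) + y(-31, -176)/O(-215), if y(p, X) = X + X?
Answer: -66089/198640 ≈ -0.33271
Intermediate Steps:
y(p, X) = 2*X
O(c) = 45 - c (O(c) = -3 + (48 - c) = 45 - c)
-15603/(-15280) + y(-31, -176)/O(-215) = -15603/(-15280) + (2*(-176))/(45 - 1*(-215)) = -15603*(-1/15280) - 352/(45 + 215) = 15603/15280 - 352/260 = 15603/15280 - 352*1/260 = 15603/15280 - 88/65 = -66089/198640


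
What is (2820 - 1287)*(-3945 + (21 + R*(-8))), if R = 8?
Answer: -6113604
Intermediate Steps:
(2820 - 1287)*(-3945 + (21 + R*(-8))) = (2820 - 1287)*(-3945 + (21 + 8*(-8))) = 1533*(-3945 + (21 - 64)) = 1533*(-3945 - 43) = 1533*(-3988) = -6113604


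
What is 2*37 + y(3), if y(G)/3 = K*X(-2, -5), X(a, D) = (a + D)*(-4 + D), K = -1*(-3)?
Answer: 641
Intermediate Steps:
K = 3
X(a, D) = (-4 + D)*(D + a) (X(a, D) = (D + a)*(-4 + D) = (-4 + D)*(D + a))
y(G) = 567 (y(G) = 3*(3*((-5)**2 - 4*(-5) - 4*(-2) - 5*(-2))) = 3*(3*(25 + 20 + 8 + 10)) = 3*(3*63) = 3*189 = 567)
2*37 + y(3) = 2*37 + 567 = 74 + 567 = 641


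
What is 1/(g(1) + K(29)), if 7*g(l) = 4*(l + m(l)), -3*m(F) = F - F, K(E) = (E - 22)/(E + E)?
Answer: 406/281 ≈ 1.4448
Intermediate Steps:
K(E) = (-22 + E)/(2*E) (K(E) = (-22 + E)/((2*E)) = (-22 + E)*(1/(2*E)) = (-22 + E)/(2*E))
m(F) = 0 (m(F) = -(F - F)/3 = -1/3*0 = 0)
g(l) = 4*l/7 (g(l) = (4*(l + 0))/7 = (4*l)/7 = 4*l/7)
1/(g(1) + K(29)) = 1/((4/7)*1 + (1/2)*(-22 + 29)/29) = 1/(4/7 + (1/2)*(1/29)*7) = 1/(4/7 + 7/58) = 1/(281/406) = 406/281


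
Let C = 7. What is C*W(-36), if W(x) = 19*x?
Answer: -4788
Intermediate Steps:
C*W(-36) = 7*(19*(-36)) = 7*(-684) = -4788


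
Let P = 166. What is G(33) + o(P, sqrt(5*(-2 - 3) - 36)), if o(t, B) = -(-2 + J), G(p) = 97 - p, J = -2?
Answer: 68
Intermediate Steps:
o(t, B) = 4 (o(t, B) = -(-2 - 2) = -1*(-4) = 4)
G(33) + o(P, sqrt(5*(-2 - 3) - 36)) = (97 - 1*33) + 4 = (97 - 33) + 4 = 64 + 4 = 68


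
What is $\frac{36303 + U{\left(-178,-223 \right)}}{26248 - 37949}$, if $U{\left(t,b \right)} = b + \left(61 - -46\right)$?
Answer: $- \frac{36187}{11701} \approx -3.0926$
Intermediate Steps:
$U{\left(t,b \right)} = 107 + b$ ($U{\left(t,b \right)} = b + \left(61 + 46\right) = b + 107 = 107 + b$)
$\frac{36303 + U{\left(-178,-223 \right)}}{26248 - 37949} = \frac{36303 + \left(107 - 223\right)}{26248 - 37949} = \frac{36303 - 116}{-11701} = 36187 \left(- \frac{1}{11701}\right) = - \frac{36187}{11701}$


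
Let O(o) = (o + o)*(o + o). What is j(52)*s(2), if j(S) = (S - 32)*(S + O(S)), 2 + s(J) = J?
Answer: 0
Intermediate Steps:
O(o) = 4*o² (O(o) = (2*o)*(2*o) = 4*o²)
s(J) = -2 + J
j(S) = (-32 + S)*(S + 4*S²) (j(S) = (S - 32)*(S + 4*S²) = (-32 + S)*(S + 4*S²))
j(52)*s(2) = (52*(-32 - 127*52 + 4*52²))*(-2 + 2) = (52*(-32 - 6604 + 4*2704))*0 = (52*(-32 - 6604 + 10816))*0 = (52*4180)*0 = 217360*0 = 0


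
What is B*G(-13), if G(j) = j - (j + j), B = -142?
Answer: -1846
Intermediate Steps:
G(j) = -j (G(j) = j - 2*j = -j)
B*G(-13) = -(-142)*(-13) = -142*13 = -1846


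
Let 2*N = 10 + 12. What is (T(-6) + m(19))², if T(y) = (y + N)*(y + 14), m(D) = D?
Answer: 3481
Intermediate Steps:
N = 11 (N = (10 + 12)/2 = (½)*22 = 11)
T(y) = (11 + y)*(14 + y) (T(y) = (y + 11)*(y + 14) = (11 + y)*(14 + y))
(T(-6) + m(19))² = ((154 + (-6)² + 25*(-6)) + 19)² = ((154 + 36 - 150) + 19)² = (40 + 19)² = 59² = 3481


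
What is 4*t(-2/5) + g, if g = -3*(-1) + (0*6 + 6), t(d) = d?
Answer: 37/5 ≈ 7.4000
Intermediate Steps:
g = 9 (g = 3 + (0 + 6) = 3 + 6 = 9)
4*t(-2/5) + g = 4*(-2/5) + 9 = 4*(-2*⅕) + 9 = 4*(-⅖) + 9 = -8/5 + 9 = 37/5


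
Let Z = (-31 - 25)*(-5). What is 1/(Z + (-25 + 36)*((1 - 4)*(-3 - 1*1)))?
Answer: 1/412 ≈ 0.0024272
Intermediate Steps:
Z = 280 (Z = -56*(-5) = 280)
1/(Z + (-25 + 36)*((1 - 4)*(-3 - 1*1))) = 1/(280 + (-25 + 36)*((1 - 4)*(-3 - 1*1))) = 1/(280 + 11*(-3*(-3 - 1))) = 1/(280 + 11*(-3*(-4))) = 1/(280 + 11*12) = 1/(280 + 132) = 1/412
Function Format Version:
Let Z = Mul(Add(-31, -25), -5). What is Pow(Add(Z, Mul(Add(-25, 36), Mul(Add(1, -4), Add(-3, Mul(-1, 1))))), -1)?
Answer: Rational(1, 412) ≈ 0.0024272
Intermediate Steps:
Z = 280 (Z = Mul(-56, -5) = 280)
Pow(Add(Z, Mul(Add(-25, 36), Mul(Add(1, -4), Add(-3, Mul(-1, 1))))), -1) = Pow(Add(280, Mul(Add(-25, 36), Mul(Add(1, -4), Add(-3, Mul(-1, 1))))), -1) = Pow(Add(280, Mul(11, Mul(-3, Add(-3, -1)))), -1) = Pow(Add(280, Mul(11, Mul(-3, -4))), -1) = Pow(Add(280, Mul(11, 12)), -1) = Pow(Add(280, 132), -1) = Pow(412, -1) = Rational(1, 412)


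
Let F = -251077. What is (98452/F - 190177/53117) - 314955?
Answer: -4200436795815108/13336457009 ≈ -3.1496e+5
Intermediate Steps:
(98452/F - 190177/53117) - 314955 = (98452/(-251077) - 190177/53117) - 314955 = (98452*(-1/251077) - 190177*1/53117) - 314955 = (-98452/251077 - 190177/53117) - 314955 = -52978545513/13336457009 - 314955 = -4200436795815108/13336457009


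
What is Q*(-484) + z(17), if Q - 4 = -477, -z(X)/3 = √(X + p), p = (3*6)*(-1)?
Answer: 228932 - 3*I ≈ 2.2893e+5 - 3.0*I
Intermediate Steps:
p = -18 (p = 18*(-1) = -18)
z(X) = -3*√(-18 + X) (z(X) = -3*√(X - 18) = -3*√(-18 + X))
Q = -473 (Q = 4 - 477 = -473)
Q*(-484) + z(17) = -473*(-484) - 3*√(-18 + 17) = 228932 - 3*I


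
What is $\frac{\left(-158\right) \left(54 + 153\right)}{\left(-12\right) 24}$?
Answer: $\frac{1817}{16} \approx 113.56$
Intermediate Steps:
$\frac{\left(-158\right) \left(54 + 153\right)}{\left(-12\right) 24} = \frac{\left(-158\right) 207}{-288} = \left(-32706\right) \left(- \frac{1}{288}\right) = \frac{1817}{16}$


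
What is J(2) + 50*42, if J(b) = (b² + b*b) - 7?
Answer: 2101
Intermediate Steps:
J(b) = -7 + 2*b² (J(b) = (b² + b²) - 7 = 2*b² - 7 = -7 + 2*b²)
J(2) + 50*42 = (-7 + 2*2²) + 50*42 = (-7 + 2*4) + 2100 = (-7 + 8) + 2100 = 1 + 2100 = 2101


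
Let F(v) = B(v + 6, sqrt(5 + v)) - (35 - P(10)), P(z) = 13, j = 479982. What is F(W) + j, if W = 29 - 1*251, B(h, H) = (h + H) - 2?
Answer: 479742 + I*sqrt(217) ≈ 4.7974e+5 + 14.731*I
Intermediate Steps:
B(h, H) = -2 + H + h (B(h, H) = (H + h) - 2 = -2 + H + h)
W = -222 (W = 29 - 251 = -222)
F(v) = -18 + v + sqrt(5 + v) (F(v) = (-2 + sqrt(5 + v) + (v + 6)) - (35 - 1*13) = (-2 + sqrt(5 + v) + (6 + v)) - (35 - 13) = (4 + v + sqrt(5 + v)) - 1*22 = (4 + v + sqrt(5 + v)) - 22 = -18 + v + sqrt(5 + v))
F(W) + j = (-18 - 222 + sqrt(5 - 222)) + 479982 = (-18 - 222 + sqrt(-217)) + 479982 = (-18 - 222 + I*sqrt(217)) + 479982 = (-240 + I*sqrt(217)) + 479982 = 479742 + I*sqrt(217)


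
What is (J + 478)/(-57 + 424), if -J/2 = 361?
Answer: -244/367 ≈ -0.66485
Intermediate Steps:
J = -722 (J = -2*361 = -722)
(J + 478)/(-57 + 424) = (-722 + 478)/(-57 + 424) = -244/367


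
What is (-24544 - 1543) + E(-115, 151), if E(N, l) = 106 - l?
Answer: -26132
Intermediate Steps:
(-24544 - 1543) + E(-115, 151) = (-24544 - 1543) + (106 - 1*151) = -26087 + (106 - 151) = -26087 - 45 = -26132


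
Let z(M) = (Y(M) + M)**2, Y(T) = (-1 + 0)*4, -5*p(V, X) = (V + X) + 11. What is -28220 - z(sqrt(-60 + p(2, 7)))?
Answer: -28172 + 64*I ≈ -28172.0 + 64.0*I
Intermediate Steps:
p(V, X) = -11/5 - V/5 - X/5 (p(V, X) = -((V + X) + 11)/5 = -(11 + V + X)/5 = -11/5 - V/5 - X/5)
Y(T) = -4 (Y(T) = -1*4 = -4)
z(M) = (-4 + M)**2
-28220 - z(sqrt(-60 + p(2, 7))) = -28220 - (-4 + sqrt(-60 + (-11/5 - 1/5*2 - 1/5*7)))**2 = -28220 - (-4 + sqrt(-60 + (-11/5 - 2/5 - 7/5)))**2 = -28220 - (-4 + sqrt(-60 - 4))**2 = -28220 - (-4 + sqrt(-64))**2 = -28220 - (-4 + 8*I)**2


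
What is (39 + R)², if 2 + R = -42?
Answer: 25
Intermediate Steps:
R = -44 (R = -2 - 42 = -44)
(39 + R)² = (39 - 44)² = (-5)² = 25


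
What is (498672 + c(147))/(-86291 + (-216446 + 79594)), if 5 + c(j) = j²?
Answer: -520276/223143 ≈ -2.3316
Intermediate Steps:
c(j) = -5 + j²
(498672 + c(147))/(-86291 + (-216446 + 79594)) = (498672 + (-5 + 147²))/(-86291 + (-216446 + 79594)) = (498672 + (-5 + 21609))/(-86291 - 136852) = (498672 + 21604)/(-223143) = 520276*(-1/223143) = -520276/223143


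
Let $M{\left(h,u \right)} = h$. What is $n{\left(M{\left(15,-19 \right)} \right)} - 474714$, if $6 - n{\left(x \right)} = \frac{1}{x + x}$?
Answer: $- \frac{14241241}{30} \approx -4.7471 \cdot 10^{5}$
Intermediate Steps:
$n{\left(x \right)} = 6 - \frac{1}{2 x}$ ($n{\left(x \right)} = 6 - \frac{1}{x + x} = 6 - \frac{1}{2 x}$)
$n{\left(M{\left(15,-19 \right)} \right)} - 474714 = \left(6 - \frac{1}{2 \cdot 15}\right) - 474714 = \left(6 - \frac{1}{30}\right) - 474714 = \frac{179}{30} - 474714 = - \frac{14241241}{30}$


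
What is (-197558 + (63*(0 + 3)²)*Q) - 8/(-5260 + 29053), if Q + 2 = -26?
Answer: -5078235170/23793 ≈ -2.1343e+5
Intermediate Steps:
Q = -28 (Q = -2 - 26 = -28)
(-197558 + (63*(0 + 3)²)*Q) - 8/(-5260 + 29053) = (-197558 + (63*(0 + 3)²)*(-28)) - 8/(-5260 + 29053) = (-197558 + (63*3²)*(-28)) - 8/23793 = (-197558 + (63*9)*(-28)) + (1/23793)*(-8) = (-197558 + 567*(-28)) - 8/23793 = (-197558 - 15876) - 8/23793 = -213434 - 8/23793 = -5078235170/23793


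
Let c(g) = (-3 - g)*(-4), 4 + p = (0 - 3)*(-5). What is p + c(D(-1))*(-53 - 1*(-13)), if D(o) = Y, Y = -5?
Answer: 331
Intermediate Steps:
p = 11 (p = -4 + (0 - 3)*(-5) = -4 - 3*(-5) = -4 + 15 = 11)
D(o) = -5
c(g) = 12 + 4*g
p + c(D(-1))*(-53 - 1*(-13)) = 11 + (12 + 4*(-5))*(-53 - 1*(-13)) = 11 + (12 - 20)*(-53 + 13) = 11 - 8*(-40) = 11 + 320 = 331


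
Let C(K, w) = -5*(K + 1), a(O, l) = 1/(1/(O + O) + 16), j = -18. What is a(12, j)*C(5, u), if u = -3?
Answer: -144/77 ≈ -1.8701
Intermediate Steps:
a(O, l) = 1/(16 + 1/(2*O)) (a(O, l) = 1/(1/(2*O) + 16) = 1/(16 + 1/(2*O)))
C(K, w) = -5 - 5*K (C(K, w) = -5*(1 + K) = -5 - 5*K)
a(12, j)*C(5, u) = (2*12/(1 + 32*12))*(-5 - 5*5) = (2*12/(1 + 384))*(-5 - 25) = (2*12/385)*(-30) = (2*12*(1/385))*(-30) = (24/385)*(-30) = -144/77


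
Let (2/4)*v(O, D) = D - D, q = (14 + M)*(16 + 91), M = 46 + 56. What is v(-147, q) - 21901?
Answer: -21901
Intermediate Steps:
M = 102
q = 12412 (q = (14 + 102)*(16 + 91) = 116*107 = 12412)
v(O, D) = 0 (v(O, D) = 2*(D - D) = 2*0 = 0)
v(-147, q) - 21901 = 0 - 21901 = -21901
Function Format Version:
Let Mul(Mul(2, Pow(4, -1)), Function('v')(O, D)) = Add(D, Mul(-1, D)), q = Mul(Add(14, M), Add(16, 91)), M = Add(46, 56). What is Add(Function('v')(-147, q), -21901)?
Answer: -21901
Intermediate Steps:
M = 102
q = 12412 (q = Mul(Add(14, 102), Add(16, 91)) = Mul(116, 107) = 12412)
Function('v')(O, D) = 0 (Function('v')(O, D) = Mul(2, Add(D, Mul(-1, D))) = Mul(2, 0) = 0)
Add(Function('v')(-147, q), -21901) = Add(0, -21901) = -21901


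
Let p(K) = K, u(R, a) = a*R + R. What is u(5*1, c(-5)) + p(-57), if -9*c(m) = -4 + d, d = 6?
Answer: -478/9 ≈ -53.111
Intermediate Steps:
c(m) = -2/9 (c(m) = -(-4 + 6)/9 = -⅑*2 = -2/9)
u(R, a) = R + R*a (u(R, a) = R*a + R = R + R*a)
u(5*1, c(-5)) + p(-57) = (5*1)*(1 - 2/9) - 57 = 5*(7/9) - 57 = 35/9 - 57 = -478/9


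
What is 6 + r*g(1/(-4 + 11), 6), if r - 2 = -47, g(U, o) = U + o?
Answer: -1893/7 ≈ -270.43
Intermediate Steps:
r = -45 (r = 2 - 47 = -45)
6 + r*g(1/(-4 + 11), 6) = 6 - 45*(1/(-4 + 11) + 6) = 6 - 45*(1/7 + 6) = 6 - 45*(⅐ + 6) = 6 - 45*43/7 = 6 - 1935/7 = -1893/7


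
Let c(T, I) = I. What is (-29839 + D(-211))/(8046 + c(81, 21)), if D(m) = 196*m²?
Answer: 2898759/2689 ≈ 1078.0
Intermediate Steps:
(-29839 + D(-211))/(8046 + c(81, 21)) = (-29839 + 196*(-211)²)/(8046 + 21) = (-29839 + 196*44521)/8067 = (-29839 + 8726116)*(1/8067) = 8696277*(1/8067) = 2898759/2689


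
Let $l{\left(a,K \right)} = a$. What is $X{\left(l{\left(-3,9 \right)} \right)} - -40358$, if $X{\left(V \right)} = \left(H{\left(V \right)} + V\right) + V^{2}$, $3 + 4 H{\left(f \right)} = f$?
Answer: $\frac{80725}{2} \approx 40363.0$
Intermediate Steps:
$H{\left(f \right)} = - \frac{3}{4} + \frac{f}{4}$
$X{\left(V \right)} = - \frac{3}{4} + V^{2} + \frac{5 V}{4}$ ($X{\left(V \right)} = \left(\left(- \frac{3}{4} + \frac{V}{4}\right) + V\right) + V^{2} = \left(- \frac{3}{4} + \frac{5 V}{4}\right) + V^{2} = - \frac{3}{4} + V^{2} + \frac{5 V}{4}$)
$X{\left(l{\left(-3,9 \right)} \right)} - -40358 = \left(- \frac{3}{4} + \left(-3\right)^{2} + \frac{5}{4} \left(-3\right)\right) - -40358 = \left(- \frac{3}{4} + 9 - \frac{15}{4}\right) + 40358 = \frac{9}{2} + 40358 = \frac{80725}{2}$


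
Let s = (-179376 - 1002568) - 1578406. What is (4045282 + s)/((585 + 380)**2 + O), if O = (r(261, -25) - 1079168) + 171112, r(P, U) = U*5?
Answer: 321233/5761 ≈ 55.760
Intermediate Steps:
s = -2760350 (s = -1181944 - 1578406 = -2760350)
r(P, U) = 5*U
O = -908181 (O = (5*(-25) - 1079168) + 171112 = (-125 - 1079168) + 171112 = -1079293 + 171112 = -908181)
(4045282 + s)/((585 + 380)**2 + O) = (4045282 - 2760350)/((585 + 380)**2 - 908181) = 1284932/(965**2 - 908181) = 1284932/(931225 - 908181) = 1284932/23044 = 1284932*(1/23044) = 321233/5761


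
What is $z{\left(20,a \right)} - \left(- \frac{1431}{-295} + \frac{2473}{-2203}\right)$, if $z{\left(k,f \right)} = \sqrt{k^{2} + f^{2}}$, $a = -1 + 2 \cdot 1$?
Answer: $- \frac{2422958}{649885} + \sqrt{401} \approx 16.297$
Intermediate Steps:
$a = 1$ ($a = -1 + 2 = 1$)
$z{\left(k,f \right)} = \sqrt{f^{2} + k^{2}}$
$z{\left(20,a \right)} - \left(- \frac{1431}{-295} + \frac{2473}{-2203}\right) = \sqrt{1^{2} + 20^{2}} - \left(- \frac{1431}{-295} + \frac{2473}{-2203}\right) = \sqrt{1 + 400} - \left(\left(-1431\right) \left(- \frac{1}{295}\right) + 2473 \left(- \frac{1}{2203}\right)\right) = \sqrt{401} - \left(\frac{1431}{295} - \frac{2473}{2203}\right) = \sqrt{401} - \frac{2422958}{649885} = - \frac{2422958}{649885} + \sqrt{401}$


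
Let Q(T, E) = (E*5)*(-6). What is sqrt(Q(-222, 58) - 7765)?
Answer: I*sqrt(9505) ≈ 97.494*I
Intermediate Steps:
Q(T, E) = -30*E (Q(T, E) = (5*E)*(-6) = -30*E)
sqrt(Q(-222, 58) - 7765) = sqrt(-30*58 - 7765) = sqrt(-1740 - 7765) = sqrt(-9505) = I*sqrt(9505)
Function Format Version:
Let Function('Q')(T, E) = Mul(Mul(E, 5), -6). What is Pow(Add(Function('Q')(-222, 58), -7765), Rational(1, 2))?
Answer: Mul(I, Pow(9505, Rational(1, 2))) ≈ Mul(97.494, I)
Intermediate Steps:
Function('Q')(T, E) = Mul(-30, E) (Function('Q')(T, E) = Mul(Mul(5, E), -6) = Mul(-30, E))
Pow(Add(Function('Q')(-222, 58), -7765), Rational(1, 2)) = Pow(Add(Mul(-30, 58), -7765), Rational(1, 2)) = Pow(Add(-1740, -7765), Rational(1, 2)) = Pow(-9505, Rational(1, 2)) = Mul(I, Pow(9505, Rational(1, 2)))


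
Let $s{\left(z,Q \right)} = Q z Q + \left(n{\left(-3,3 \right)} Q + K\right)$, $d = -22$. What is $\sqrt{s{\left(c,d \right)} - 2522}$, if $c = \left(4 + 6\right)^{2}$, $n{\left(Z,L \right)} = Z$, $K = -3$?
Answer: $\sqrt{45941} \approx 214.34$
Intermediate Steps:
$c = 100$ ($c = 10^{2} = 100$)
$s{\left(z,Q \right)} = -3 - 3 Q + z Q^{2}$ ($s{\left(z,Q \right)} = Q z Q - \left(3 + 3 Q\right) = z Q^{2} - \left(3 + 3 Q\right) = -3 - 3 Q + z Q^{2}$)
$\sqrt{s{\left(c,d \right)} - 2522} = \sqrt{\left(-3 - -66 + 100 \left(-22\right)^{2}\right) - 2522} = \sqrt{\left(-3 + 66 + 100 \cdot 484\right) - 2522} = \sqrt{\left(-3 + 66 + 48400\right) - 2522} = \sqrt{48463 - 2522} = \sqrt{45941}$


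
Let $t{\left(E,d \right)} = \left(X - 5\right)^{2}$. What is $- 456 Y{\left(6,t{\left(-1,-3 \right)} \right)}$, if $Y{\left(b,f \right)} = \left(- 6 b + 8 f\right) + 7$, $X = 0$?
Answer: $-77976$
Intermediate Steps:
$t{\left(E,d \right)} = 25$ ($t{\left(E,d \right)} = \left(0 - 5\right)^{2} = \left(-5\right)^{2} = 25$)
$Y{\left(b,f \right)} = 7 - 6 b + 8 f$
$- 456 Y{\left(6,t{\left(-1,-3 \right)} \right)} = - 456 \left(7 - 36 + 8 \cdot 25\right) = - 456 \left(7 - 36 + 200\right) = \left(-456\right) 171 = -77976$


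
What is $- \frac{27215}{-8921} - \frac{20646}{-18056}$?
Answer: $\frac{9129419}{2176724} \approx 4.1941$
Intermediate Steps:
$- \frac{27215}{-8921} - \frac{20646}{-18056} = \left(-27215\right) \left(- \frac{1}{8921}\right) - - \frac{279}{244} = \frac{27215}{8921} + \frac{279}{244} = \frac{9129419}{2176724}$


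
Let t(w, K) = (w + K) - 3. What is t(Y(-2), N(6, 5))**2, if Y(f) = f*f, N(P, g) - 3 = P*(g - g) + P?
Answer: 100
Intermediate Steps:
N(P, g) = 3 + P (N(P, g) = 3 + (P*(g - g) + P) = 3 + (P*0 + P) = 3 + (0 + P) = 3 + P)
Y(f) = f**2
t(w, K) = -3 + K + w (t(w, K) = (K + w) - 3 = -3 + K + w)
t(Y(-2), N(6, 5))**2 = (-3 + (3 + 6) + (-2)**2)**2 = (-3 + 9 + 4)**2 = 10**2 = 100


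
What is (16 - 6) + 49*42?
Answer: 2068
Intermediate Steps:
(16 - 6) + 49*42 = 10 + 2058 = 2068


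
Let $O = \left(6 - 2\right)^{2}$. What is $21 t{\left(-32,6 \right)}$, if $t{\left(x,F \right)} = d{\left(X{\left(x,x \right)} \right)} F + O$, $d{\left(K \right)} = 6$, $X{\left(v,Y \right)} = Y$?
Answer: $1092$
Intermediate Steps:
$O = 16$ ($O = 4^{2} = 16$)
$t{\left(x,F \right)} = 16 + 6 F$ ($t{\left(x,F \right)} = 6 F + 16 = 16 + 6 F$)
$21 t{\left(-32,6 \right)} = 21 \left(16 + 6 \cdot 6\right) = 21 \left(16 + 36\right) = 21 \cdot 52 = 1092$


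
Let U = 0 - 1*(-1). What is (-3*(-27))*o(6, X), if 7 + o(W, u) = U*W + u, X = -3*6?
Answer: -1539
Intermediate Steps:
U = 1 (U = 0 + 1 = 1)
X = -18
o(W, u) = -7 + W + u (o(W, u) = -7 + (1*W + u) = -7 + (W + u) = -7 + W + u)
(-3*(-27))*o(6, X) = (-3*(-27))*(-7 + 6 - 18) = 81*(-19) = -1539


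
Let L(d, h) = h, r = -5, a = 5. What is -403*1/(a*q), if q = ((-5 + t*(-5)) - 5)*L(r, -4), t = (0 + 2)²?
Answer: -403/600 ≈ -0.67167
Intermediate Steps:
t = 4 (t = 2² = 4)
q = 120 (q = ((-5 + 4*(-5)) - 5)*(-4) = ((-5 - 20) - 5)*(-4) = (-25 - 5)*(-4) = -30*(-4) = 120)
-403*1/(a*q) = -403/(5*120) = -403/600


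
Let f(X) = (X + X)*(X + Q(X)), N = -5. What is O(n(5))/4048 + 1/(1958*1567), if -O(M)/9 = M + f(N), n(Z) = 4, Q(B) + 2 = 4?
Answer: -21337747/282273112 ≈ -0.075593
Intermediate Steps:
Q(B) = 2 (Q(B) = -2 + 4 = 2)
f(X) = 2*X*(2 + X) (f(X) = (X + X)*(X + 2) = (2*X)*(2 + X) = 2*X*(2 + X))
O(M) = -270 - 9*M (O(M) = -9*(M + 2*(-5)*(2 - 5)) = -9*(M + 2*(-5)*(-3)) = -9*(M + 30) = -9*(30 + M) = -270 - 9*M)
O(n(5))/4048 + 1/(1958*1567) = (-270 - 9*4)/4048 + 1/(1958*1567) = (-270 - 36)*(1/4048) + (1/1958)*(1/1567) = -306*1/4048 + 1/3068186 = -153/2024 + 1/3068186 = -21337747/282273112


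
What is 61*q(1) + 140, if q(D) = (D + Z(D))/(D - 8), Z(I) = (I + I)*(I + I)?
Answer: 675/7 ≈ 96.429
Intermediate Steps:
Z(I) = 4*I**2 (Z(I) = (2*I)*(2*I) = 4*I**2)
q(D) = (D + 4*D**2)/(-8 + D) (q(D) = (D + 4*D**2)/(D - 8) = (D + 4*D**2)/(-8 + D))
61*q(1) + 140 = 61*(1*(1 + 4*1)/(-8 + 1)) + 140 = 61*(1*(1 + 4)/(-7)) + 140 = 61*(1*(-1/7)*5) + 140 = 61*(-5/7) + 140 = -305/7 + 140 = 675/7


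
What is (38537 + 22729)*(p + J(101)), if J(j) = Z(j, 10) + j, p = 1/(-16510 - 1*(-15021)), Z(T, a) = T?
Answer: 18427403682/1489 ≈ 1.2376e+7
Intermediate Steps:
p = -1/1489 (p = 1/(-16510 + 15021) = 1/(-1489) = -1/1489 ≈ -0.00067159)
J(j) = 2*j (J(j) = j + j = 2*j)
(38537 + 22729)*(p + J(101)) = (38537 + 22729)*(-1/1489 + 2*101) = 61266*(-1/1489 + 202) = 61266*(300777/1489) = 18427403682/1489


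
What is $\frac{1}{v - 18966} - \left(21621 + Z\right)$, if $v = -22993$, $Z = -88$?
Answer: $- \frac{903503148}{41959} \approx -21533.0$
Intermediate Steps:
$\frac{1}{v - 18966} - \left(21621 + Z\right) = \frac{1}{-22993 - 18966} - \left(21621 - 88\right) = \frac{1}{-41959} - 21533 = - \frac{1}{41959} - 21533 = - \frac{903503148}{41959}$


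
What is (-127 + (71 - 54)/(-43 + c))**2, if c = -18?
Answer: 60279696/3721 ≈ 16200.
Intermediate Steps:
(-127 + (71 - 54)/(-43 + c))**2 = (-127 + (71 - 54)/(-43 - 18))**2 = (-127 + 17/(-61))**2 = (-127 + 17*(-1/61))**2 = (-127 - 17/61)**2 = (-7764/61)**2 = 60279696/3721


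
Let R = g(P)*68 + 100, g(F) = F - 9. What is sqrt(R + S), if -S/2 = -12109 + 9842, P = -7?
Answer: 3*sqrt(394) ≈ 59.548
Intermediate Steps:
g(F) = -9 + F
S = 4534 (S = -2*(-12109 + 9842) = -2*(-2267) = 4534)
R = -988 (R = (-9 - 7)*68 + 100 = -16*68 + 100 = -1088 + 100 = -988)
sqrt(R + S) = sqrt(-988 + 4534) = sqrt(3546) = 3*sqrt(394)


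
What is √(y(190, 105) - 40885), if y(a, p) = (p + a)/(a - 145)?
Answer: I*√367906/3 ≈ 202.18*I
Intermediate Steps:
y(a, p) = (a + p)/(-145 + a)
√(y(190, 105) - 40885) = √((190 + 105)/(-145 + 190) - 40885) = √(295/45 - 40885) = √((1/45)*295 - 40885) = √(59/9 - 40885) = √(-367906/9) = I*√367906/3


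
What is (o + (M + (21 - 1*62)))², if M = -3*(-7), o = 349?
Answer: 108241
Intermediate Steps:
M = 21
(o + (M + (21 - 1*62)))² = (349 + (21 + (21 - 1*62)))² = (349 + (21 + (21 - 62)))² = (349 + (21 - 41))² = (349 - 20)² = 329² = 108241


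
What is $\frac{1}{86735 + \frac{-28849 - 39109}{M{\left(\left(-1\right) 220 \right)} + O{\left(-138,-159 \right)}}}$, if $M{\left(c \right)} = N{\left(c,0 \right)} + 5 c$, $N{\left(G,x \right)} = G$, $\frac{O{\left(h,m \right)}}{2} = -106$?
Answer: $\frac{766}{66472989} \approx 1.1523 \cdot 10^{-5}$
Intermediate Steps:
$O{\left(h,m \right)} = -212$ ($O{\left(h,m \right)} = 2 \left(-106\right) = -212$)
$M{\left(c \right)} = 6 c$ ($M{\left(c \right)} = c + 5 c = 6 c$)
$\frac{1}{86735 + \frac{-28849 - 39109}{M{\left(\left(-1\right) 220 \right)} + O{\left(-138,-159 \right)}}} = \frac{1}{86735 + \frac{-28849 - 39109}{6 \left(\left(-1\right) 220\right) - 212}} = \frac{1}{86735 - \frac{67958}{6 \left(-220\right) - 212}} = \frac{1}{86735 - \frac{67958}{-1320 - 212}} = \frac{1}{86735 - \frac{67958}{-1532}} = \frac{1}{86735 - - \frac{33979}{766}} = \frac{1}{86735 + \frac{33979}{766}} = \frac{1}{\frac{66472989}{766}} = \frac{766}{66472989}$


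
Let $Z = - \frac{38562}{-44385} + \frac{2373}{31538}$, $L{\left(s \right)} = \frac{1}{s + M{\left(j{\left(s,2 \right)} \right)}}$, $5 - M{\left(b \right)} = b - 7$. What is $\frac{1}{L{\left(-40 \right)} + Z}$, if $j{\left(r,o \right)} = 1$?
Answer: $\frac{13531536590}{12307836913} \approx 1.0994$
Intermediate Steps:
$M{\left(b \right)} = 12 - b$ ($M{\left(b \right)} = 5 - \left(b - 7\right) = 5 - \left(-7 + b\right) = 12 - b$)
$L{\left(s \right)} = \frac{1}{11 + s}$ ($L{\left(s \right)} = \frac{1}{s + \left(12 - 1\right)} = \frac{1}{s + 11} = \frac{1}{11 + s}$)
$Z = \frac{440497987}{466604710}$ ($Z = \left(-38562\right) \left(- \frac{1}{44385}\right) + 2373 \cdot \frac{1}{31538} = \frac{12854}{14795} + \frac{2373}{31538} = \frac{440497987}{466604710} \approx 0.94405$)
$\frac{1}{L{\left(-40 \right)} + Z} = \frac{1}{\frac{1}{11 - 40} + \frac{440497987}{466604710}} = \frac{1}{\frac{1}{-29} + \frac{440497987}{466604710}} = \frac{1}{- \frac{1}{29} + \frac{440497987}{466604710}} = \frac{1}{\frac{12307836913}{13531536590}} = \frac{13531536590}{12307836913}$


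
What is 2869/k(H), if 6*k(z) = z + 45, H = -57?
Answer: -2869/2 ≈ -1434.5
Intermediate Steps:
k(z) = 15/2 + z/6 (k(z) = (z + 45)/6 = (45 + z)/6 = 15/2 + z/6)
2869/k(H) = 2869/(15/2 + (⅙)*(-57)) = 2869/(15/2 - 19/2) = 2869/(-2) = 2869*(-½) = -2869/2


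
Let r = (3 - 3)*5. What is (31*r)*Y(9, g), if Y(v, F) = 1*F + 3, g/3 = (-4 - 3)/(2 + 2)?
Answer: 0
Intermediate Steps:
g = -21/4 (g = 3*((-4 - 3)/(2 + 2)) = 3*(-7/4) = -21/4 ≈ -5.2500)
Y(v, F) = 3 + F (Y(v, F) = F + 3 = 3 + F)
r = 0 (r = 0*5 = 0)
(31*r)*Y(9, g) = (31*0)*(3 - 21/4) = 0*(-9/4) = 0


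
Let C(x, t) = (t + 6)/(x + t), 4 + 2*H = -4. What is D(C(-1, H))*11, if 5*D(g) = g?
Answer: -22/25 ≈ -0.88000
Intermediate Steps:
H = -4 (H = -2 + (1/2)*(-4) = -2 - 2 = -4)
C(x, t) = (6 + t)/(t + x)
D(g) = g/5
D(C(-1, H))*11 = (((6 - 4)/(-4 - 1))/5)*11 = ((2/(-5))/5)*11 = ((-1/5*2)/5)*11 = ((1/5)*(-2/5))*11 = -2/25*11 = -22/25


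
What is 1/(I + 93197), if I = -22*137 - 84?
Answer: 1/90099 ≈ 1.1099e-5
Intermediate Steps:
I = -3098 (I = -3014 - 84 = -3098)
1/(I + 93197) = 1/(-3098 + 93197) = 1/90099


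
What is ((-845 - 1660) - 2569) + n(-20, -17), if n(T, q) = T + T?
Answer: -5114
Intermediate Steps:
n(T, q) = 2*T
((-845 - 1660) - 2569) + n(-20, -17) = ((-845 - 1660) - 2569) + 2*(-20) = (-2505 - 2569) - 40 = -5074 - 40 = -5114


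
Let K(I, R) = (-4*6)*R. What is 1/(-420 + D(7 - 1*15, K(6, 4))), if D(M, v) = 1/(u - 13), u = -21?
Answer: -34/14281 ≈ -0.0023808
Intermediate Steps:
K(I, R) = -24*R
D(M, v) = -1/34 (D(M, v) = 1/(-21 - 13) = 1/(-34) = -1/34)
1/(-420 + D(7 - 1*15, K(6, 4))) = 1/(-420 - 1/34) = 1/(-14281/34) = -34/14281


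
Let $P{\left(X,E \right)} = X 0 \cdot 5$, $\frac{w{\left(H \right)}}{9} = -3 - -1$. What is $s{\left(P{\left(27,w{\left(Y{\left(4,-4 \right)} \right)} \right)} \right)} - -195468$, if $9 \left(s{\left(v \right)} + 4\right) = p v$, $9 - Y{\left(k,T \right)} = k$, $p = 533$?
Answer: $195464$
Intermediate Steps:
$Y{\left(k,T \right)} = 9 - k$
$w{\left(H \right)} = -18$ ($w{\left(H \right)} = 9 \left(-3 - -1\right) = 9 \left(-3 + 1\right) = 9 \left(-2\right) = -18$)
$P{\left(X,E \right)} = 0$ ($P{\left(X,E \right)} = 0 \cdot 5 = 0$)
$s{\left(v \right)} = -4 + \frac{533 v}{9}$
$s{\left(P{\left(27,w{\left(Y{\left(4,-4 \right)} \right)} \right)} \right)} - -195468 = \left(-4 + \frac{533}{9} \cdot 0\right) - -195468 = \left(-4 + 0\right) + 195468 = -4 + 195468 = 195464$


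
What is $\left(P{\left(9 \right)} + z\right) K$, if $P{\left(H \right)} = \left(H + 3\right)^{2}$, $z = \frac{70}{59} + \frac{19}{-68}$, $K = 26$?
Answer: $\frac{7557771}{2006} \approx 3767.6$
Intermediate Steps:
$z = \frac{3639}{4012}$ ($z = 70 \cdot \frac{1}{59} + 19 \left(- \frac{1}{68}\right) = \frac{70}{59} - \frac{19}{68} = \frac{3639}{4012} \approx 0.90703$)
$P{\left(H \right)} = \left(3 + H\right)^{2}$
$\left(P{\left(9 \right)} + z\right) K = \left(\left(3 + 9\right)^{2} + \frac{3639}{4012}\right) 26 = \left(12^{2} + \frac{3639}{4012}\right) 26 = \left(144 + \frac{3639}{4012}\right) 26 = \frac{581367}{4012} \cdot 26 = \frac{7557771}{2006}$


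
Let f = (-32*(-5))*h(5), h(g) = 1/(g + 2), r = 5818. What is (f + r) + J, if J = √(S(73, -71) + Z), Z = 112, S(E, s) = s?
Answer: 40886/7 + √41 ≈ 5847.3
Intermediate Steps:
h(g) = 1/(2 + g)
J = √41 (J = √(-71 + 112) = √41 ≈ 6.4031)
f = 160/7 (f = (-32*(-5))/(2 + 5) = 160/7 ≈ 22.857)
(f + r) + J = (160/7 + 5818) + √41 = 40886/7 + √41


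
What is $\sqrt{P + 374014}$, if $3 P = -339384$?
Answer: $\sqrt{260886} \approx 510.77$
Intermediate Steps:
$P = -113128$ ($P = \frac{1}{3} \left(-339384\right) = -113128$)
$\sqrt{P + 374014} = \sqrt{-113128 + 374014} = \sqrt{260886}$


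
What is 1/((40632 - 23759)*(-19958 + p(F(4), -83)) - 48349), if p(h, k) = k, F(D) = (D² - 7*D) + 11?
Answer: -1/338200142 ≈ -2.9568e-9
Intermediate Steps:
F(D) = 11 + D² - 7*D
1/((40632 - 23759)*(-19958 + p(F(4), -83)) - 48349) = 1/((40632 - 23759)*(-19958 - 83) - 48349) = 1/(16873*(-20041) - 48349) = 1/(-338151793 - 48349) = 1/(-338200142) = -1/338200142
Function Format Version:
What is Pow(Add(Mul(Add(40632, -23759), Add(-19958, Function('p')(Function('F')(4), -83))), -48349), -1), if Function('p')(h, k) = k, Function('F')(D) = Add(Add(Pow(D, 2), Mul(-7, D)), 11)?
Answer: Rational(-1, 338200142) ≈ -2.9568e-9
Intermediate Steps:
Function('F')(D) = Add(11, Pow(D, 2), Mul(-7, D))
Pow(Add(Mul(Add(40632, -23759), Add(-19958, Function('p')(Function('F')(4), -83))), -48349), -1) = Pow(Add(Mul(Add(40632, -23759), Add(-19958, -83)), -48349), -1) = Pow(Add(Mul(16873, -20041), -48349), -1) = Pow(Add(-338151793, -48349), -1) = Pow(-338200142, -1) = Rational(-1, 338200142)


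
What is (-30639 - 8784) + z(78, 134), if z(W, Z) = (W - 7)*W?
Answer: -33885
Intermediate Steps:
z(W, Z) = W*(-7 + W) (z(W, Z) = (-7 + W)*W = W*(-7 + W))
(-30639 - 8784) + z(78, 134) = (-30639 - 8784) + 78*(-7 + 78) = -39423 + 78*71 = -39423 + 5538 = -33885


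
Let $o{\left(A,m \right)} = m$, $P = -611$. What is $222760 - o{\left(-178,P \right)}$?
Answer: $223371$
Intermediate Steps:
$222760 - o{\left(-178,P \right)} = 222760 - -611 = 222760 + 611 = 223371$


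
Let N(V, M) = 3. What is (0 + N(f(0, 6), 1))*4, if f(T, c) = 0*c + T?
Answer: 12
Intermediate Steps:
f(T, c) = T (f(T, c) = 0 + T = T)
(0 + N(f(0, 6), 1))*4 = (0 + 3)*4 = 3*4 = 12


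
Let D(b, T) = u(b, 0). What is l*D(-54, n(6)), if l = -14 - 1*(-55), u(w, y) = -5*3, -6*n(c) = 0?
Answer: -615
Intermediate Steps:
n(c) = 0 (n(c) = -⅙*0 = 0)
u(w, y) = -15
l = 41 (l = -14 + 55 = 41)
D(b, T) = -15
l*D(-54, n(6)) = 41*(-15) = -615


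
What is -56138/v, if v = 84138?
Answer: -28069/42069 ≈ -0.66721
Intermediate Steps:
-56138/v = -56138/84138 = -56138*1/84138 = -28069/42069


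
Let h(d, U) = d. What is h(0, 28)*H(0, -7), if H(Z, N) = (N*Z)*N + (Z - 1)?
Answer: 0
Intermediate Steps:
H(Z, N) = -1 + Z + Z*N² (H(Z, N) = Z*N² + (-1 + Z) = -1 + Z + Z*N²)
h(0, 28)*H(0, -7) = 0*(-1 + 0 + 0*(-7)²) = 0*(-1 + 0 + 0*49) = 0*(-1 + 0 + 0) = 0*(-1) = 0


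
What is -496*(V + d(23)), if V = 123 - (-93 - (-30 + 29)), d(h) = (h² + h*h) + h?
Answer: -642816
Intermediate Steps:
d(h) = h + 2*h² (d(h) = (h² + h²) + h = 2*h² + h = h + 2*h²)
V = 215 (V = 123 - (-93 - 1*(-1)) = 123 - (-93 + 1) = 123 - 1*(-92) = 123 + 92 = 215)
-496*(V + d(23)) = -496*(215 + 23*(1 + 2*23)) = -496*(215 + 23*(1 + 46)) = -496*(215 + 23*47) = -496*(215 + 1081) = -496*1296 = -642816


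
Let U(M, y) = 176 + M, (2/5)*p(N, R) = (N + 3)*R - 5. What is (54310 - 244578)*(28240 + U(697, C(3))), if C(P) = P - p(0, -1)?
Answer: -5539272284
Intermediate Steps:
p(N, R) = -25/2 + 5*R*(3 + N)/2 (p(N, R) = 5*((N + 3)*R - 5)/2 = 5*((3 + N)*R - 5)/2 = 5*(R*(3 + N) - 5)/2 = 5*(-5 + R*(3 + N))/2 = -25/2 + 5*R*(3 + N)/2)
C(P) = 20 + P (C(P) = P - (-25/2 + (15/2)*(-1) + (5/2)*0*(-1)) = P - (-25/2 - 15/2 + 0) = P - 1*(-20) = P + 20 = 20 + P)
(54310 - 244578)*(28240 + U(697, C(3))) = (54310 - 244578)*(28240 + (176 + 697)) = -190268*(28240 + 873) = -190268*29113 = -5539272284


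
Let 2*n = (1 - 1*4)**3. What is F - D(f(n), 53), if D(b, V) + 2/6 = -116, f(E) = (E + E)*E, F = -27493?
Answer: -82130/3 ≈ -27377.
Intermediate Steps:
n = -27/2 (n = (1 - 1*4)**3/2 = (1 - 4)**3/2 = (1/2)*(-3)**3 = (1/2)*(-27) = -27/2 ≈ -13.500)
f(E) = 2*E**2 (f(E) = (2*E)*E = 2*E**2)
D(b, V) = -349/3 (D(b, V) = -1/3 - 116 = -349/3)
F - D(f(n), 53) = -27493 - 1*(-349/3) = -27493 + 349/3 = -82130/3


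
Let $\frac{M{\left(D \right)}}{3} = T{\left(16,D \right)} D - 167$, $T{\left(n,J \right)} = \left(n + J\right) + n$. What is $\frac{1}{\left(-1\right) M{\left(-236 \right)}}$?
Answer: $- \frac{1}{143931} \approx -6.9478 \cdot 10^{-6}$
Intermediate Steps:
$T{\left(n,J \right)} = J + 2 n$ ($T{\left(n,J \right)} = \left(J + n\right) + n = J + 2 n$)
$M{\left(D \right)} = -501 + 3 D \left(32 + D\right)$ ($M{\left(D \right)} = 3 \left(\left(D + 2 \cdot 16\right) D - 167\right) = 3 \left(\left(D + 32\right) D - 167\right) = 3 \left(\left(32 + D\right) D - 167\right) = 3 \left(D \left(32 + D\right) - 167\right) = 3 \left(-167 + D \left(32 + D\right)\right) = -501 + 3 D \left(32 + D\right)$)
$\frac{1}{\left(-1\right) M{\left(-236 \right)}} = \frac{1}{\left(-1\right) \left(-501 + 3 \left(-236\right) \left(32 - 236\right)\right)} = \frac{1}{\left(-1\right) \left(-501 + 3 \left(-236\right) \left(-204\right)\right)} = \frac{1}{\left(-1\right) \left(-501 + 144432\right)} = \frac{1}{\left(-1\right) 143931} = \frac{1}{-143931} = - \frac{1}{143931}$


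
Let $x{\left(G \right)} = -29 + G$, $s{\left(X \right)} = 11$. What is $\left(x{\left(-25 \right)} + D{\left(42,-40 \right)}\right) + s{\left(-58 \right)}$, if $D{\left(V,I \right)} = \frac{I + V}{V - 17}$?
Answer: $- \frac{1073}{25} \approx -42.92$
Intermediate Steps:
$D{\left(V,I \right)} = \frac{I + V}{-17 + V}$
$\left(x{\left(-25 \right)} + D{\left(42,-40 \right)}\right) + s{\left(-58 \right)} = \left(\left(-29 - 25\right) + \frac{-40 + 42}{-17 + 42}\right) + 11 = \left(-54 + \frac{1}{25} \cdot 2\right) + 11 = \left(-54 + \frac{2}{25}\right) + 11 = - \frac{1348}{25} + 11 = - \frac{1073}{25}$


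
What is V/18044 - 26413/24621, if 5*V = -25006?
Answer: -1499326793/1110653310 ≈ -1.3500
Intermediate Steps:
V = -25006/5 (V = (⅕)*(-25006) = -25006/5 ≈ -5001.2)
V/18044 - 26413/24621 = -25006/5/18044 - 26413/24621 = -25006/5*1/18044 - 26413*1/24621 = -12503/45110 - 26413/24621 = -1499326793/1110653310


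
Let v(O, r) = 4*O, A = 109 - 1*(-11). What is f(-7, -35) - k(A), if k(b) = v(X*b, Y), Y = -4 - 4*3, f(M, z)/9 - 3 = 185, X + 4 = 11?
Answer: -1668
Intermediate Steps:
X = 7 (X = -4 + 11 = 7)
f(M, z) = 1692 (f(M, z) = 27 + 9*185 = 27 + 1665 = 1692)
Y = -16 (Y = -4 - 12 = -16)
A = 120 (A = 109 + 11 = 120)
k(b) = 28*b (k(b) = 4*(7*b) = 28*b)
f(-7, -35) - k(A) = 1692 - 28*120 = 1692 - 1*3360 = 1692 - 3360 = -1668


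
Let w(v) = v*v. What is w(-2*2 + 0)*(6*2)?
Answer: 192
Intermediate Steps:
w(v) = v²
w(-2*2 + 0)*(6*2) = (-2*2 + 0)²*(6*2) = (-4 + 0)²*12 = (-4)²*12 = 16*12 = 192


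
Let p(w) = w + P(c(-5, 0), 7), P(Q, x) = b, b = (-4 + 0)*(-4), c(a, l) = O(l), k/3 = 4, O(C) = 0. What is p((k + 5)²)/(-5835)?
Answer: -61/1167 ≈ -0.052271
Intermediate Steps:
k = 12 (k = 3*4 = 12)
c(a, l) = 0
b = 16 (b = -4*(-4) = 16)
P(Q, x) = 16
p(w) = 16 + w (p(w) = w + 16 = 16 + w)
p((k + 5)²)/(-5835) = (16 + (12 + 5)²)/(-5835) = (16 + 17²)*(-1/5835) = (16 + 289)*(-1/5835) = 305*(-1/5835) = -61/1167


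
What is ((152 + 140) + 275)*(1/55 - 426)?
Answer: -13284243/55 ≈ -2.4153e+5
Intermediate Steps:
((152 + 140) + 275)*(1/55 - 426) = (292 + 275)*(1/55 - 426) = 567*(-23429/55) = -13284243/55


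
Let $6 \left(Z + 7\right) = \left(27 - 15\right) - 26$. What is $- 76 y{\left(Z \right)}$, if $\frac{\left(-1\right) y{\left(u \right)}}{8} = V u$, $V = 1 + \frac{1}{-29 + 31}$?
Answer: $-8512$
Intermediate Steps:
$Z = - \frac{28}{3}$ ($Z = -7 + \frac{\left(27 - 15\right) - 26}{6} = -7 + \frac{12 - 26}{6} = -7 + \frac{1}{6} \left(-14\right) = -7 - \frac{7}{3} = - \frac{28}{3} \approx -9.3333$)
$V = \frac{3}{2}$ ($V = 1 + \frac{1}{2} = \frac{3}{2} \approx 1.5$)
$y{\left(u \right)} = - 12 u$ ($y{\left(u \right)} = - 8 \frac{3 u}{2} = - 12 u$)
$- 76 y{\left(Z \right)} = - 76 \left(\left(-12\right) \left(- \frac{28}{3}\right)\right) = \left(-76\right) 112 = -8512$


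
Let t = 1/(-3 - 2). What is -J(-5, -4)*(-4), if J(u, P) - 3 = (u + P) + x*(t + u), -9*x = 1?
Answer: -976/45 ≈ -21.689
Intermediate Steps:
x = -⅑ (x = -⅑*1 = -⅑ ≈ -0.11111)
t = -⅕ (t = 1/(-5) = -⅕ ≈ -0.20000)
J(u, P) = 136/45 + P + 8*u/9 (J(u, P) = 3 + ((u + P) - (-⅕ + u)/9) = 3 + ((P + u) + (1/45 - u/9)) = 3 + (1/45 + P + 8*u/9) = 136/45 + P + 8*u/9)
-J(-5, -4)*(-4) = -(136/45 - 4 + (8/9)*(-5))*(-4) = -(136/45 - 4 - 40/9)*(-4) = -1*(-244/45)*(-4) = (244/45)*(-4) = -976/45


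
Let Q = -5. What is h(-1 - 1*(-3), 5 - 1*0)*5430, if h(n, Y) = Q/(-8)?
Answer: 13575/4 ≈ 3393.8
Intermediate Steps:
h(n, Y) = 5/8 (h(n, Y) = -5/(-8) = -5*(-⅛) = 5/8)
h(-1 - 1*(-3), 5 - 1*0)*5430 = (5/8)*5430 = 13575/4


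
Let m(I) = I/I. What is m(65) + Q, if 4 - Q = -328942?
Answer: 328947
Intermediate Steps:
Q = 328946 (Q = 4 - 1*(-328942) = 4 + 328942 = 328946)
m(I) = 1
m(65) + Q = 1 + 328946 = 328947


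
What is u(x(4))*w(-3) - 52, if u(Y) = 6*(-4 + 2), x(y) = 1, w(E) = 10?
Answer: -172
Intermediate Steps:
u(Y) = -12 (u(Y) = 6*(-2) = -12)
u(x(4))*w(-3) - 52 = -12*10 - 52 = -120 - 52 = -172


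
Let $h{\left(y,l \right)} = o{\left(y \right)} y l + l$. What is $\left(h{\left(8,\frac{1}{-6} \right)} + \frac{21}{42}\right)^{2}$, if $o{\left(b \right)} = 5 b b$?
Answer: $\frac{1635841}{9} \approx 1.8176 \cdot 10^{5}$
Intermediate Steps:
$o{\left(b \right)} = 5 b^{2}$
$h{\left(y,l \right)} = l + 5 l y^{3}$ ($h{\left(y,l \right)} = 5 y^{2} y l + l = 5 y^{3} l + l = 5 l y^{3} + l = l + 5 l y^{3}$)
$\left(h{\left(8,\frac{1}{-6} \right)} + \frac{21}{42}\right)^{2} = \left(\frac{1 + 5 \cdot 8^{3}}{-6} + \frac{21}{42}\right)^{2} = \left(- \frac{1 + 5 \cdot 512}{6} + 21 \cdot \frac{1}{42}\right)^{2} = \left(- \frac{1 + 2560}{6} + \frac{1}{2}\right)^{2} = \left(\left(- \frac{1}{6}\right) 2561 + \frac{1}{2}\right)^{2} = \left(- \frac{2561}{6} + \frac{1}{2}\right)^{2} = \left(- \frac{1279}{3}\right)^{2} = \frac{1635841}{9}$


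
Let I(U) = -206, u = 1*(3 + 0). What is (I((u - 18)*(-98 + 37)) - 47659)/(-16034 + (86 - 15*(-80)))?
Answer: 15955/4916 ≈ 3.2455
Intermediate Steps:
u = 3 (u = 1*3 = 3)
(I((u - 18)*(-98 + 37)) - 47659)/(-16034 + (86 - 15*(-80))) = (-206 - 47659)/(-16034 + (86 - 15*(-80))) = -47865/(-16034 + (86 + 1200)) = -47865/(-16034 + 1286) = -47865/(-14748) = -47865*(-1/14748) = 15955/4916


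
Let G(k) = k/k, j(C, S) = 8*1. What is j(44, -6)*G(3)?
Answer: 8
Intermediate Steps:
j(C, S) = 8
G(k) = 1
j(44, -6)*G(3) = 8*1 = 8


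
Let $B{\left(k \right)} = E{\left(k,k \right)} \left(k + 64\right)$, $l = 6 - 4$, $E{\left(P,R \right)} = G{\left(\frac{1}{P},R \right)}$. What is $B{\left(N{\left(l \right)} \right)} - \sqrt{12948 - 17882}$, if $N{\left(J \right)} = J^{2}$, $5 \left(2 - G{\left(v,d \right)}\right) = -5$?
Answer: $204 - i \sqrt{4934} \approx 204.0 - 70.242 i$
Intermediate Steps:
$G{\left(v,d \right)} = 3$ ($G{\left(v,d \right)} = 2 - -1 = 2 + 1 = 3$)
$E{\left(P,R \right)} = 3$
$l = 2$
$B{\left(k \right)} = 192 + 3 k$ ($B{\left(k \right)} = 3 \left(k + 64\right) = 3 \left(64 + k\right) = 192 + 3 k$)
$B{\left(N{\left(l \right)} \right)} - \sqrt{12948 - 17882} = \left(192 + 3 \cdot 2^{2}\right) - \sqrt{12948 - 17882} = \left(192 + 3 \cdot 4\right) - \sqrt{-4934} = \left(192 + 12\right) - i \sqrt{4934} = 204 - i \sqrt{4934}$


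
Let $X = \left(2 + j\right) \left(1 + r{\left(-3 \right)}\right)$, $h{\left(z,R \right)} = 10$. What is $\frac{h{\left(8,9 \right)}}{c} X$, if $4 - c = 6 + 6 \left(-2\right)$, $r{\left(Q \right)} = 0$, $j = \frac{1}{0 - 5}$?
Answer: $\frac{9}{5} \approx 1.8$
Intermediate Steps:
$j = - \frac{1}{5}$ ($j = \frac{1}{-5} = - \frac{1}{5} \approx -0.2$)
$c = 10$ ($c = 4 - \left(6 + 6 \left(-2\right)\right) = 4 - \left(6 - 12\right) = 4 - -6 = 4 + 6 = 10$)
$X = \frac{9}{5}$ ($X = \left(2 - \frac{1}{5}\right) \left(1 + 0\right) = \frac{9}{5} \cdot 1 = \frac{9}{5} \approx 1.8$)
$\frac{h{\left(8,9 \right)}}{c} X = \frac{10}{10} \cdot \frac{9}{5} = 10 \cdot \frac{1}{10} \cdot \frac{9}{5} = 1 \cdot \frac{9}{5} = \frac{9}{5}$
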